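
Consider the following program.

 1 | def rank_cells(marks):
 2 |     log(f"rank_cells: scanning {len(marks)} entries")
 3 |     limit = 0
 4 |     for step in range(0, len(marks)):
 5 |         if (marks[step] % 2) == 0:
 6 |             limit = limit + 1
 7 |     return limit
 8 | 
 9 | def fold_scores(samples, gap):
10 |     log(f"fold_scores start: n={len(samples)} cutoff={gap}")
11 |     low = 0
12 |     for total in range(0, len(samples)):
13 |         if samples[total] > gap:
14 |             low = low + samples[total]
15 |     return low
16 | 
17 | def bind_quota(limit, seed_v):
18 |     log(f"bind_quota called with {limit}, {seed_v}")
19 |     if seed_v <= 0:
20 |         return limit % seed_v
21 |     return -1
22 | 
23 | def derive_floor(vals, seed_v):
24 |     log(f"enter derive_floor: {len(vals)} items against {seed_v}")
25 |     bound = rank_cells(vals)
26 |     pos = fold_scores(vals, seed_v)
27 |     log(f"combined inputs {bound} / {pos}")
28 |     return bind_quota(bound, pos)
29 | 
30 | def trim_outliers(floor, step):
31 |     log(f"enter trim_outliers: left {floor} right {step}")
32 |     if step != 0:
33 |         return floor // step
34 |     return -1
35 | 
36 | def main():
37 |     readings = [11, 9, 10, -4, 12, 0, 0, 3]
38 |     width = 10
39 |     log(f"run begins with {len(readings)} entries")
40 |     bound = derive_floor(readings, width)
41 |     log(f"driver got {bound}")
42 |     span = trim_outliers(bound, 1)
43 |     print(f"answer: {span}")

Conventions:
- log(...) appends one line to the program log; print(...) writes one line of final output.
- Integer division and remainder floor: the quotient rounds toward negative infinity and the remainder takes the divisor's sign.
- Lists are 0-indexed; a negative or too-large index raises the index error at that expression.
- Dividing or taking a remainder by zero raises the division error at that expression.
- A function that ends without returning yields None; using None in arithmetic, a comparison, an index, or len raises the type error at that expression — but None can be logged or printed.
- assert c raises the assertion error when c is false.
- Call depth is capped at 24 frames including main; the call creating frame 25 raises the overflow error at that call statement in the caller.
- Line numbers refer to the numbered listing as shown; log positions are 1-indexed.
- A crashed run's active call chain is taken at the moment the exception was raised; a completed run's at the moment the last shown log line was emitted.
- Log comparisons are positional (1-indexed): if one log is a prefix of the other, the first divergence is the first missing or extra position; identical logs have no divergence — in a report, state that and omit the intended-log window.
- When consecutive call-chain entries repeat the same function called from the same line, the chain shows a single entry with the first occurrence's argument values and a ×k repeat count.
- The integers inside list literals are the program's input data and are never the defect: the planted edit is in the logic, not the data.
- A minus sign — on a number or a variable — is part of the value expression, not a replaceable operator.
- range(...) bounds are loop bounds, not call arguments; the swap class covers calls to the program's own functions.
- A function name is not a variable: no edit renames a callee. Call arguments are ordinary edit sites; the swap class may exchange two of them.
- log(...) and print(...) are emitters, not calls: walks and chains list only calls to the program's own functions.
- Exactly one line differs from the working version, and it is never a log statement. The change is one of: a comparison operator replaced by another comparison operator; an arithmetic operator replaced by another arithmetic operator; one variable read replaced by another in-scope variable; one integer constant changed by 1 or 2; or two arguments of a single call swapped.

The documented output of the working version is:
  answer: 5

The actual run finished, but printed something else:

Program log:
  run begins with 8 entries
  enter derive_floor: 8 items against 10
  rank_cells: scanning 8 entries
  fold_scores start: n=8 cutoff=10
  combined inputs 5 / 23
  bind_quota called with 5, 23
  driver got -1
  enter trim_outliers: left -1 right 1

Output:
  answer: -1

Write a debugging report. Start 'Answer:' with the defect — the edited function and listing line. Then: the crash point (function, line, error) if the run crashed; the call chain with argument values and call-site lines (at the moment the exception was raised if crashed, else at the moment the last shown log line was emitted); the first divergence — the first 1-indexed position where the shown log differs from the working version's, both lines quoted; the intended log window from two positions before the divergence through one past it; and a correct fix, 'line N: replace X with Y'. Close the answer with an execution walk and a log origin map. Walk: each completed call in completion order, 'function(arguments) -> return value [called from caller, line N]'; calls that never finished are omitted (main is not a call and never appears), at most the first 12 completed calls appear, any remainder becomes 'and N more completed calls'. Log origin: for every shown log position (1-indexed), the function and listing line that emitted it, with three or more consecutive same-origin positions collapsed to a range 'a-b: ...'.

Answer: the defect is in bind_quota at line 19.
The tell: Everything matches until log position 7, which reads 'driver got -1' in place of 'driver got 5'.
Call chain: main -> trim_outliers(-1, 1) (called at line 42).
First divergence: position 7; shown 'driver got -1' vs intended 'driver got 5'.
Intended log window:
  5: combined inputs 5 / 23
  6: bind_quota called with 5, 23
  7: driver got 5
  8: enter trim_outliers: left 5 right 1
Execution walk:
  rank_cells([11, 9, 10, -4, 12, 0, 0, 3]) -> 5  [called from derive_floor, line 25]
  fold_scores([11, 9, 10, -4, 12, 0, 0, 3], 10) -> 23  [called from derive_floor, line 26]
  bind_quota(5, 23) -> -1  [called from derive_floor, line 28]
  derive_floor([11, 9, 10, -4, 12, 0, 0, 3], 10) -> -1  [called from main, line 40]
  trim_outliers(-1, 1) -> -1  [called from main, line 42]
Log line origins:
  1: logged in main at line 39
  2: logged in derive_floor at line 24
  3: logged in rank_cells at line 2
  4: logged in fold_scores at line 10
  5: logged in derive_floor at line 27
  6: logged in bind_quota at line 18
  7: logged in main at line 41
  8: logged in trim_outliers at line 31
A correct fix: line 19: replace `<=` with `!=`.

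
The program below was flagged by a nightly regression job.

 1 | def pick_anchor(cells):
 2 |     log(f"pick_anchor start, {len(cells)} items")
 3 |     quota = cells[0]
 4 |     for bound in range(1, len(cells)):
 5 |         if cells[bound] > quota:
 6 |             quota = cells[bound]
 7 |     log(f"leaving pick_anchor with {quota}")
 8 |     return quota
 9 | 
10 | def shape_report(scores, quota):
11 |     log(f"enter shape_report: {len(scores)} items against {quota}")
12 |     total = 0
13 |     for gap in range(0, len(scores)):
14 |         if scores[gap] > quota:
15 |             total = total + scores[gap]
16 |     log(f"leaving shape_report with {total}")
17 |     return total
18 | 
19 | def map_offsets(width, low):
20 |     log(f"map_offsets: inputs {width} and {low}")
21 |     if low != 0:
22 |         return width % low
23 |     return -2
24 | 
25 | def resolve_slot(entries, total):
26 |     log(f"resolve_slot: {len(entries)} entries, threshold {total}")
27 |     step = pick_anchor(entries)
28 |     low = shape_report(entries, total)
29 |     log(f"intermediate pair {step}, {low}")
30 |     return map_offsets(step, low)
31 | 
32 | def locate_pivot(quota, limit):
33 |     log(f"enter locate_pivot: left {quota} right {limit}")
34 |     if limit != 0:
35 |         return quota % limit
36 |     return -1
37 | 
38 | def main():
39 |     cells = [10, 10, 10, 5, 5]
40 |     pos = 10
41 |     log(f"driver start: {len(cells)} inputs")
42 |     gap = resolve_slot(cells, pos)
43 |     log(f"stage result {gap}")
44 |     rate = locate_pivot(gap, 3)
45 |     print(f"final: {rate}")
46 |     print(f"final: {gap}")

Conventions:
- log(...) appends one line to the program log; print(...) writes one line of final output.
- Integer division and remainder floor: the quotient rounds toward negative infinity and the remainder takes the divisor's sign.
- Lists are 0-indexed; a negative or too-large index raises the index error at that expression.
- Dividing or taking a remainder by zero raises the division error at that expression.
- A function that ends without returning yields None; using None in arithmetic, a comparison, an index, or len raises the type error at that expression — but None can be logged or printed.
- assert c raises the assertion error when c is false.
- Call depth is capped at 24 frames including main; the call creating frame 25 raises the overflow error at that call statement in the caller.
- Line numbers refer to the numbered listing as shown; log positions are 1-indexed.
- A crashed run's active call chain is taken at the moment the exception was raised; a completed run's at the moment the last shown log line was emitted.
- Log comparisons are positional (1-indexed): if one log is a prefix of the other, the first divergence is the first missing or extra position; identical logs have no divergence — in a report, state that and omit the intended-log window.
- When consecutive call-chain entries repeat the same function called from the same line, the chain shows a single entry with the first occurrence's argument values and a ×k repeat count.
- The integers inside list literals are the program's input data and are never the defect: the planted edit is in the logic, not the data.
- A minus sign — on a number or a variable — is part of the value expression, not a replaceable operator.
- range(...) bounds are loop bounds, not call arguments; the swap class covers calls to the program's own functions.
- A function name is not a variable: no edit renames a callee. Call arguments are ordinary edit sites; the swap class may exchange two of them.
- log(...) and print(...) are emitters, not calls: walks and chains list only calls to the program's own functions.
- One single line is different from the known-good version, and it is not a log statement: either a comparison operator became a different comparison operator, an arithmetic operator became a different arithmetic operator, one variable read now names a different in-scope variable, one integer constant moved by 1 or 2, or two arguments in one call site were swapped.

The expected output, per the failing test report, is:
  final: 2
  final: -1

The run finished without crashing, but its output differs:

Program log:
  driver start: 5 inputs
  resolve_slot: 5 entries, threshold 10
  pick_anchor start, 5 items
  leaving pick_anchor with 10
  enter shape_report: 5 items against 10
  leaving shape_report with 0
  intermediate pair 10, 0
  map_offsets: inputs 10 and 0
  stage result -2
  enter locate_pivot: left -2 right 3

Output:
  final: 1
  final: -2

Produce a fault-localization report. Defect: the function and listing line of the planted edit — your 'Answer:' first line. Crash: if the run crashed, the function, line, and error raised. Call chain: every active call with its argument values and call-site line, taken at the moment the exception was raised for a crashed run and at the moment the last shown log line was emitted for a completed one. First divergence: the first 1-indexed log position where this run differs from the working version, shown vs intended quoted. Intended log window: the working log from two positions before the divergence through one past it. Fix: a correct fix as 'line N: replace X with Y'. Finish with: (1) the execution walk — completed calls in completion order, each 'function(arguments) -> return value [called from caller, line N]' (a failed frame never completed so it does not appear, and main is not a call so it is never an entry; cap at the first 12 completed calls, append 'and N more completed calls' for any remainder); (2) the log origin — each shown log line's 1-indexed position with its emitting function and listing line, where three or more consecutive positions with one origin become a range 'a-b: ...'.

Answer: the defect is in map_offsets at line 23.
Key fact: Everything matches until log position 9, which reads 'stage result -2' in place of 'stage result -1'.
Call chain: main -> locate_pivot(-2, 3) (called at line 44).
First divergence: position 9; shown 'stage result -2' vs intended 'stage result -1'.
Intended log window:
  7: intermediate pair 10, 0
  8: map_offsets: inputs 10 and 0
  9: stage result -1
  10: enter locate_pivot: left -1 right 3
Execution walk:
  pick_anchor([10, 10, 10, 5, 5]) -> 10  [called from resolve_slot, line 27]
  shape_report([10, 10, 10, 5, 5], 10) -> 0  [called from resolve_slot, line 28]
  map_offsets(10, 0) -> -2  [called from resolve_slot, line 30]
  resolve_slot([10, 10, 10, 5, 5], 10) -> -2  [called from main, line 42]
  locate_pivot(-2, 3) -> 1  [called from main, line 44]
Log origin:
  1: emitted by main (line 41)
  2: emitted by resolve_slot (line 26)
  3: emitted by pick_anchor (line 2)
  4: emitted by pick_anchor (line 7)
  5: emitted by shape_report (line 11)
  6: emitted by shape_report (line 16)
  7: emitted by resolve_slot (line 29)
  8: emitted by map_offsets (line 20)
  9: emitted by main (line 43)
  10: emitted by locate_pivot (line 33)
A correct fix: line 23: replace `-2` with `-1`.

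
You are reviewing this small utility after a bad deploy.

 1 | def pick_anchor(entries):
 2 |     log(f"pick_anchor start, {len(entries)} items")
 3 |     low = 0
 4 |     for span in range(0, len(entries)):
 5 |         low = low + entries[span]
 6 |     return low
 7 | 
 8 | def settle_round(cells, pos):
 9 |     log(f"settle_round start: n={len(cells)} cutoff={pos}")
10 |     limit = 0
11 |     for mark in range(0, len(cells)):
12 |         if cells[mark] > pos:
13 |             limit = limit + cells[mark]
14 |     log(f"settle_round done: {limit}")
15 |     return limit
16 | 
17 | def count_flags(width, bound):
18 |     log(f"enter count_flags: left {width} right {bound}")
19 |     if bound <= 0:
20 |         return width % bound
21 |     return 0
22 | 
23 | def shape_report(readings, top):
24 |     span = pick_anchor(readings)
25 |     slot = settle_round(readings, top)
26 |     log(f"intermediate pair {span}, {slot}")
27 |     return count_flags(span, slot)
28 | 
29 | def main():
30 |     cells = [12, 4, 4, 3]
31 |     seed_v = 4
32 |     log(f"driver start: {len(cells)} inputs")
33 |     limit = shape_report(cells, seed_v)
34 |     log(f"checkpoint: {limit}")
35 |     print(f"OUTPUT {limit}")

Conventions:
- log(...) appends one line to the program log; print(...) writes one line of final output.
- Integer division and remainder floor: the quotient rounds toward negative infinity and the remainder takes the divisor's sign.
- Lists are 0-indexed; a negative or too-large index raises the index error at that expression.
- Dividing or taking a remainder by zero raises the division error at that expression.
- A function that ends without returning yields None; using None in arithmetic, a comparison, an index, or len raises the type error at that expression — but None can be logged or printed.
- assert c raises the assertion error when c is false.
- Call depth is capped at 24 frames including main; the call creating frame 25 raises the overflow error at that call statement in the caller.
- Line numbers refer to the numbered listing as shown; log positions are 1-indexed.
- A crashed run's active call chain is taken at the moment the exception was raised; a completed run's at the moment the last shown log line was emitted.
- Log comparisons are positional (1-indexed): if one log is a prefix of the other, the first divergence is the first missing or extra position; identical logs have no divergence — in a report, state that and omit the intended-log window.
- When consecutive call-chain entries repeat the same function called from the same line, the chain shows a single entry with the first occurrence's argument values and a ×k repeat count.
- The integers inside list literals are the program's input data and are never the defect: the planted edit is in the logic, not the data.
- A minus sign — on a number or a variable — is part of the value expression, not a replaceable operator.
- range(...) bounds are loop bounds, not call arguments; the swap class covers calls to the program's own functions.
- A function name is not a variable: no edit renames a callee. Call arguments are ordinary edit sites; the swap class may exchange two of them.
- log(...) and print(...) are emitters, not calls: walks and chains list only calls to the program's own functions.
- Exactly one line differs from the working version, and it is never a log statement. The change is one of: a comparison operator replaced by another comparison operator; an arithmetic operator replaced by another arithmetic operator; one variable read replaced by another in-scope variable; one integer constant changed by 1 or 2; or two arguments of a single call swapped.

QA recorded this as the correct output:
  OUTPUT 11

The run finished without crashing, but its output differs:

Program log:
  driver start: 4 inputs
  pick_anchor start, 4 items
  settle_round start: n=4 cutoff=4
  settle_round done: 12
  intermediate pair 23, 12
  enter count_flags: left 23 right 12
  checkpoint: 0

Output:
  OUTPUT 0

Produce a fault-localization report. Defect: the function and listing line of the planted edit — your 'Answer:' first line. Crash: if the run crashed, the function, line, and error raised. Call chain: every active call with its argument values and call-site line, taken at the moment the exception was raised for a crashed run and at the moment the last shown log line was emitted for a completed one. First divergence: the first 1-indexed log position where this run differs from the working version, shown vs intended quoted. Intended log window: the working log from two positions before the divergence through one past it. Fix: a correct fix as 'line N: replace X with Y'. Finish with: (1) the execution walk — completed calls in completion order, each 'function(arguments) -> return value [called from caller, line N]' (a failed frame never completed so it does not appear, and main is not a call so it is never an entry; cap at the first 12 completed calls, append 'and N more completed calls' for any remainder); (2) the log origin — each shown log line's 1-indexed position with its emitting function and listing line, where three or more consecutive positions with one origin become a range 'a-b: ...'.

Answer: the defect is in count_flags at line 19.
The tell: Everything matches until log position 7, which reads 'checkpoint: 0' in place of 'checkpoint: 11'.
Call chain: main.
First divergence: position 7; shown 'checkpoint: 0' vs intended 'checkpoint: 11'.
Intended log window:
  5: intermediate pair 23, 12
  6: enter count_flags: left 23 right 12
  7: checkpoint: 11
Execution walk:
  pick_anchor([12, 4, 4, 3]) -> 23  [called from shape_report, line 24]
  settle_round([12, 4, 4, 3], 4) -> 12  [called from shape_report, line 25]
  count_flags(23, 12) -> 0  [called from shape_report, line 27]
  shape_report([12, 4, 4, 3], 4) -> 0  [called from main, line 33]
Log origins:
  1: from main, line 32
  2: from pick_anchor, line 2
  3: from settle_round, line 9
  4: from settle_round, line 14
  5: from shape_report, line 26
  6: from count_flags, line 18
  7: from main, line 34
A correct fix: line 19: replace `<=` with `!=`.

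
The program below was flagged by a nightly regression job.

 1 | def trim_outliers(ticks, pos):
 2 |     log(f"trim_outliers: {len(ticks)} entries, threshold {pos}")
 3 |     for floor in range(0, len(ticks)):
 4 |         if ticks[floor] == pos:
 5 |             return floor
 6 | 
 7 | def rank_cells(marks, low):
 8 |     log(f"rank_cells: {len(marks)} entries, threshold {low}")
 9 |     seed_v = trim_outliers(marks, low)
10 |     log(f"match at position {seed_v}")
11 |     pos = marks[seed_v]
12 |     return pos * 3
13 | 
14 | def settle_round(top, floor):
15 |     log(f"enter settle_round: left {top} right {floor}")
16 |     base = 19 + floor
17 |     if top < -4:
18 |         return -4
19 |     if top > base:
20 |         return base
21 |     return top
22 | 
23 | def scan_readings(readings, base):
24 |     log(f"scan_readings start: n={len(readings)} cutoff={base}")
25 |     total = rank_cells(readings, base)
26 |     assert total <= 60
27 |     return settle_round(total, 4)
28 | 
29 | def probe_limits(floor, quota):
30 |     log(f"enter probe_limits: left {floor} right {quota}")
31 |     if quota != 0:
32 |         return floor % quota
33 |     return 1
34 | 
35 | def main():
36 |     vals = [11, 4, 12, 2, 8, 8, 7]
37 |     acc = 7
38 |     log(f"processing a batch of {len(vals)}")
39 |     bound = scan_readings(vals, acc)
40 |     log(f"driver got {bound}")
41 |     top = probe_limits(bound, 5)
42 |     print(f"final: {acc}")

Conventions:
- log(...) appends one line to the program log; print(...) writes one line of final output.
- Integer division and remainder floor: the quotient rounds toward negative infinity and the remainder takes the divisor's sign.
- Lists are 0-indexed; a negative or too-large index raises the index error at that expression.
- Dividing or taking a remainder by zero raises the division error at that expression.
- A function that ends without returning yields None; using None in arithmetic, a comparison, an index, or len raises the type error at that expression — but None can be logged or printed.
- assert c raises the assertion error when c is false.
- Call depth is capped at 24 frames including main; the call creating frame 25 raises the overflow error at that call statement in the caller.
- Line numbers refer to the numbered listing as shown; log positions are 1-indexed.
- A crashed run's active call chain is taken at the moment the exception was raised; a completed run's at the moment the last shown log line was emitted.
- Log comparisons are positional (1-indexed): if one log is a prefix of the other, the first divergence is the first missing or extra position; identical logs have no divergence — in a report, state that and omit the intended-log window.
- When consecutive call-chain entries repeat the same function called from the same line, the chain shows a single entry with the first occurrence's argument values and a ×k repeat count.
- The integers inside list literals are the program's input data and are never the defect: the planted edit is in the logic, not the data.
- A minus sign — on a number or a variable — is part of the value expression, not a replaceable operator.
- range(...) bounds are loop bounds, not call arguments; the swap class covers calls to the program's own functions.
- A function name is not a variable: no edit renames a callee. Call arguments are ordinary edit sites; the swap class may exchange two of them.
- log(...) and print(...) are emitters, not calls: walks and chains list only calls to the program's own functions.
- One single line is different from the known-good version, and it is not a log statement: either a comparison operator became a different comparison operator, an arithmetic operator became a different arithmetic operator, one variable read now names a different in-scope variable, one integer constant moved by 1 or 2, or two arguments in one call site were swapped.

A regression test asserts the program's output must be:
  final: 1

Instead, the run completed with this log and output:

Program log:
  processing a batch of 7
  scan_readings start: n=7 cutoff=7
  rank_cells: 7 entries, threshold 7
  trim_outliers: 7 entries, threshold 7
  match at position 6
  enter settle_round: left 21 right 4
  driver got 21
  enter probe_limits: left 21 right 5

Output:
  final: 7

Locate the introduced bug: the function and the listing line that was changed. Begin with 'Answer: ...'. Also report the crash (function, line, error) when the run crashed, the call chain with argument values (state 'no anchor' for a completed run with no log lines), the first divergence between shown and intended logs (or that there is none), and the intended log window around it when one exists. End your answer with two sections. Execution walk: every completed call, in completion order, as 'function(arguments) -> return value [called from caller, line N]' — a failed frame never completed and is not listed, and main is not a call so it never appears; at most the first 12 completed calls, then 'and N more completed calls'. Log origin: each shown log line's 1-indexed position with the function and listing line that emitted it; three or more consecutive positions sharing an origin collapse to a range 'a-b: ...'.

Answer: the defect is in main at line 42.
The tell: The two runs log identically and part ways only at the printed values.
Call chain: main -> probe_limits(21, 5) (called at line 41).
First divergence: none; the two logs match at every position.
Execution walk:
  trim_outliers([11, 4, 12, 2, 8, 8, 7], 7) -> 6  [called from rank_cells, line 9]
  rank_cells([11, 4, 12, 2, 8, 8, 7], 7) -> 21  [called from scan_readings, line 25]
  settle_round(21, 4) -> 21  [called from scan_readings, line 27]
  scan_readings([11, 4, 12, 2, 8, 8, 7], 7) -> 21  [called from main, line 39]
  probe_limits(21, 5) -> 1  [called from main, line 41]
Log line origins:
  1 — main, line 38
  2 — scan_readings, line 24
  3 — rank_cells, line 8
  4 — trim_outliers, line 2
  5 — rank_cells, line 10
  6 — settle_round, line 15
  7 — main, line 40
  8 — probe_limits, line 30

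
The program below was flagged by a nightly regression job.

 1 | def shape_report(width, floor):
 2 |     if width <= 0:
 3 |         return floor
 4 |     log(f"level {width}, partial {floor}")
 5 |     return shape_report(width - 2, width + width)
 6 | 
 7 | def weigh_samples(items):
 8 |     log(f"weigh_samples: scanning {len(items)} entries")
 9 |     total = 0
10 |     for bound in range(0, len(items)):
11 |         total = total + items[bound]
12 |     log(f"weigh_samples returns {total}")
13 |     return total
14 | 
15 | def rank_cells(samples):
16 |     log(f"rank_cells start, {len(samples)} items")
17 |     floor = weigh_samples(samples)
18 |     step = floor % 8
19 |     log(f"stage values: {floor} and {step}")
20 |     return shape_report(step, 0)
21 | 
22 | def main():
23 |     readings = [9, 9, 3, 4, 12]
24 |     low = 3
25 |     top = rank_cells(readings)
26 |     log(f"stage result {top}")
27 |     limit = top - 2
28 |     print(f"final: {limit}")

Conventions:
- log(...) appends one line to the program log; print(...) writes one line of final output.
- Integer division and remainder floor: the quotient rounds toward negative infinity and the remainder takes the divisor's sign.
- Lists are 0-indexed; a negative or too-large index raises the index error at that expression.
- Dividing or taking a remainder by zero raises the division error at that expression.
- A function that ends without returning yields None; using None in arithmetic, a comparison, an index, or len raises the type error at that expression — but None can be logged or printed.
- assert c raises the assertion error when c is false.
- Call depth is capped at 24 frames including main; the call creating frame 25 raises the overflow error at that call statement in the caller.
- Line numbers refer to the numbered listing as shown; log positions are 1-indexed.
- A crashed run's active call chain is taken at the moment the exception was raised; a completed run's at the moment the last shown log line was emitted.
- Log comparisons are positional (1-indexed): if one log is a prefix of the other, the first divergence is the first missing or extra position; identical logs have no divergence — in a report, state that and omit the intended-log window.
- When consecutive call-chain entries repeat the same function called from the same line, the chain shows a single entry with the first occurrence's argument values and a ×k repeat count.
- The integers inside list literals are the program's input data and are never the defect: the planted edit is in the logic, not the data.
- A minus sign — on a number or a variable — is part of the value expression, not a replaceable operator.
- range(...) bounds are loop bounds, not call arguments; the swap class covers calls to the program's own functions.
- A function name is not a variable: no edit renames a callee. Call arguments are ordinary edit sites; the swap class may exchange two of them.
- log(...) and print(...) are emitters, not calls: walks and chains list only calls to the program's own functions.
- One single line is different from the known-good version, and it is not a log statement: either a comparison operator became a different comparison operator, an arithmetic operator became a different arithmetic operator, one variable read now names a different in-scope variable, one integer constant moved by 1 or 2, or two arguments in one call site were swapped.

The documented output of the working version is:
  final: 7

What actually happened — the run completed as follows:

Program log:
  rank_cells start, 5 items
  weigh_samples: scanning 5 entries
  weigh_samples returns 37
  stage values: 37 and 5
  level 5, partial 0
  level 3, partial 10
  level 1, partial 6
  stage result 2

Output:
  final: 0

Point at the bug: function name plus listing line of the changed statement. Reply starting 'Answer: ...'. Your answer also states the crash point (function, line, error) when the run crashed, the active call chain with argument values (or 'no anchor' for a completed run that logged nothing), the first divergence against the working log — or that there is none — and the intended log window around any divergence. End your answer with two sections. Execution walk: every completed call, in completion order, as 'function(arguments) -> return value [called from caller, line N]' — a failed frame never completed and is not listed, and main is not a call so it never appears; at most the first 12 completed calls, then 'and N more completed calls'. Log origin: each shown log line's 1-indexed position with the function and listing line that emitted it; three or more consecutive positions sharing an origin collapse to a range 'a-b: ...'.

Answer: the defect is in shape_report at line 5.
Key fact: The log first diverges at position 6: the faulty run prints 'level 3, partial 10' where the working version prints 'level 3, partial 5'.
Call chain: main.
First divergence: position 6 — the shown line 'level 3, partial 10' should read 'level 3, partial 5'.
Intended log window:
  4: stage values: 37 and 5
  5: level 5, partial 0
  6: level 3, partial 5
  7: level 1, partial 8
Execution walk:
  weigh_samples([9, 9, 3, 4, 12]) -> 37  [called from rank_cells, line 17]
  shape_report(-1, 2) -> 2  [called from shape_report, line 5]
  shape_report(1, 6) -> 2  [called from shape_report, line 5]
  shape_report(3, 10) -> 2  [called from shape_report, line 5]
  shape_report(5, 0) -> 2  [called from rank_cells, line 20]
  rank_cells([9, 9, 3, 4, 12]) -> 2  [called from main, line 25]
Origin of each log line:
  1 — rank_cells, line 16
  2 — weigh_samples, line 8
  3 — weigh_samples, line 12
  4 — rank_cells, line 19
  5-7 — shape_report, line 4
  8 — main, line 26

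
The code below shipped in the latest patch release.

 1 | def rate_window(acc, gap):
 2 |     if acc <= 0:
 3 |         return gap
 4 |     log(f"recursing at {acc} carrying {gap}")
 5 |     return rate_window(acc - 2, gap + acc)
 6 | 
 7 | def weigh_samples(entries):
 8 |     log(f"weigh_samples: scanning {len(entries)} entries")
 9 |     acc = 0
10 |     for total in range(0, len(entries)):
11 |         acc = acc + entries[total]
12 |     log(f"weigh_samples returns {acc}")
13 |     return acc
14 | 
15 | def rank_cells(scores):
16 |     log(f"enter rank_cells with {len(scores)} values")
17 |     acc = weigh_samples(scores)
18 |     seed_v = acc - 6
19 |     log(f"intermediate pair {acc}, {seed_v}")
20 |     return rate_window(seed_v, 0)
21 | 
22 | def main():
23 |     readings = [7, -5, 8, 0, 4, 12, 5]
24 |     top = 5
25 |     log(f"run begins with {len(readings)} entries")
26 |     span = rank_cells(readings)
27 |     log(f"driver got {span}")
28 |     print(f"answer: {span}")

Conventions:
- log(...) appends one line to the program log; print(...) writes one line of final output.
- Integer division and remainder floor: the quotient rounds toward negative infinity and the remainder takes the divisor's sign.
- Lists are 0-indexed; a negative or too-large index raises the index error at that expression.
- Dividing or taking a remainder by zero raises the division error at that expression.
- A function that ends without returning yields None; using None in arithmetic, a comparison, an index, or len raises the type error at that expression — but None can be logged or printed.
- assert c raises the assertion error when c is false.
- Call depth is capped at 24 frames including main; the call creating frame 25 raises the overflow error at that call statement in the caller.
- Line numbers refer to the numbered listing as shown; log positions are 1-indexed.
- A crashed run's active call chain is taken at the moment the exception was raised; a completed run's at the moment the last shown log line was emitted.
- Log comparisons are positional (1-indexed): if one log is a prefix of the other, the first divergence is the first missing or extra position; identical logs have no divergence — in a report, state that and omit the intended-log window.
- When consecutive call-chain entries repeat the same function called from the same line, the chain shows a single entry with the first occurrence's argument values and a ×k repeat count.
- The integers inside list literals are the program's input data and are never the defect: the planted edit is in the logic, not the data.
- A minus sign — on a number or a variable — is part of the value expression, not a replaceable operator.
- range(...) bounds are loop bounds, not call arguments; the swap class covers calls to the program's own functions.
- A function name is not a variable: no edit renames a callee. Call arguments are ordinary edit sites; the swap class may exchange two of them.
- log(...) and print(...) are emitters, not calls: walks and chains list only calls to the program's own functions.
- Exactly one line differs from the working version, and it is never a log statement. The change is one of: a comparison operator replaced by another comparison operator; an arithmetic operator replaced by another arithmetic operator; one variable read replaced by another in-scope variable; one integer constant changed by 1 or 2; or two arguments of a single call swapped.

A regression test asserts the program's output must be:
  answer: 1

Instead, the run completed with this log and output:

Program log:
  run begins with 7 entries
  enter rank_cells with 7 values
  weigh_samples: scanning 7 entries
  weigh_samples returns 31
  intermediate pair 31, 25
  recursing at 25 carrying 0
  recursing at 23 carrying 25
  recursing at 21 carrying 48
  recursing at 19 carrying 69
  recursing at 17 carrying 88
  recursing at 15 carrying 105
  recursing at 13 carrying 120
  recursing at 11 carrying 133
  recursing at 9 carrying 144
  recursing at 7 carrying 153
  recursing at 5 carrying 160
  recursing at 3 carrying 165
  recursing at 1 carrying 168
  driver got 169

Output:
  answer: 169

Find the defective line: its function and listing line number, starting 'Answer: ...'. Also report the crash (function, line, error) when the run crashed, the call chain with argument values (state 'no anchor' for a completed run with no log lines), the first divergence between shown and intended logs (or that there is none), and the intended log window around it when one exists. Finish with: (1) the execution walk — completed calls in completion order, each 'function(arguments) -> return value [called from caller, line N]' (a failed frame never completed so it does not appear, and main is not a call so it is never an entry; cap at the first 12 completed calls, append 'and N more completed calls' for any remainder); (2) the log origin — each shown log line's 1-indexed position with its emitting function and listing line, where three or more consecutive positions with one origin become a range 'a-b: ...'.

Answer: the defect is in rank_cells at line 18.
The tell: Position 5 is the first bad log line: 'intermediate pair 31, 25' should read 'intermediate pair 31, 1'.
Call chain: main.
First divergence: at position 5 the run shows 'intermediate pair 31, 25' where the working version logs 'intermediate pair 31, 1'.
Intended log window:
  3: weigh_samples: scanning 7 entries
  4: weigh_samples returns 31
  5: intermediate pair 31, 1
  6: recursing at 1 carrying 0
Execution walk:
  weigh_samples([7, -5, 8, 0, 4, 12, 5]) -> 31  [called from rank_cells, line 17]
  rate_window(-1, 169) -> 169  [called from rate_window, line 5]
  rate_window(1, 168) -> 169  [called from rate_window, line 5]
  rate_window(3, 165) -> 169  [called from rate_window, line 5]
  rate_window(5, 160) -> 169  [called from rate_window, line 5]
  rate_window(7, 153) -> 169  [called from rate_window, line 5]
  rate_window(9, 144) -> 169  [called from rate_window, line 5]
  rate_window(11, 133) -> 169  [called from rate_window, line 5]
  rate_window(13, 120) -> 169  [called from rate_window, line 5]
  rate_window(15, 105) -> 169  [called from rate_window, line 5]
  rate_window(17, 88) -> 169  [called from rate_window, line 5]
  rate_window(19, 69) -> 169  [called from rate_window, line 5]
  ... and 4 more completed calls
Log origins:
  1: from main, line 25
  2: from rank_cells, line 16
  3: from weigh_samples, line 8
  4: from weigh_samples, line 12
  5: from rank_cells, line 19
  6-18: from rate_window, line 4
  19: from main, line 27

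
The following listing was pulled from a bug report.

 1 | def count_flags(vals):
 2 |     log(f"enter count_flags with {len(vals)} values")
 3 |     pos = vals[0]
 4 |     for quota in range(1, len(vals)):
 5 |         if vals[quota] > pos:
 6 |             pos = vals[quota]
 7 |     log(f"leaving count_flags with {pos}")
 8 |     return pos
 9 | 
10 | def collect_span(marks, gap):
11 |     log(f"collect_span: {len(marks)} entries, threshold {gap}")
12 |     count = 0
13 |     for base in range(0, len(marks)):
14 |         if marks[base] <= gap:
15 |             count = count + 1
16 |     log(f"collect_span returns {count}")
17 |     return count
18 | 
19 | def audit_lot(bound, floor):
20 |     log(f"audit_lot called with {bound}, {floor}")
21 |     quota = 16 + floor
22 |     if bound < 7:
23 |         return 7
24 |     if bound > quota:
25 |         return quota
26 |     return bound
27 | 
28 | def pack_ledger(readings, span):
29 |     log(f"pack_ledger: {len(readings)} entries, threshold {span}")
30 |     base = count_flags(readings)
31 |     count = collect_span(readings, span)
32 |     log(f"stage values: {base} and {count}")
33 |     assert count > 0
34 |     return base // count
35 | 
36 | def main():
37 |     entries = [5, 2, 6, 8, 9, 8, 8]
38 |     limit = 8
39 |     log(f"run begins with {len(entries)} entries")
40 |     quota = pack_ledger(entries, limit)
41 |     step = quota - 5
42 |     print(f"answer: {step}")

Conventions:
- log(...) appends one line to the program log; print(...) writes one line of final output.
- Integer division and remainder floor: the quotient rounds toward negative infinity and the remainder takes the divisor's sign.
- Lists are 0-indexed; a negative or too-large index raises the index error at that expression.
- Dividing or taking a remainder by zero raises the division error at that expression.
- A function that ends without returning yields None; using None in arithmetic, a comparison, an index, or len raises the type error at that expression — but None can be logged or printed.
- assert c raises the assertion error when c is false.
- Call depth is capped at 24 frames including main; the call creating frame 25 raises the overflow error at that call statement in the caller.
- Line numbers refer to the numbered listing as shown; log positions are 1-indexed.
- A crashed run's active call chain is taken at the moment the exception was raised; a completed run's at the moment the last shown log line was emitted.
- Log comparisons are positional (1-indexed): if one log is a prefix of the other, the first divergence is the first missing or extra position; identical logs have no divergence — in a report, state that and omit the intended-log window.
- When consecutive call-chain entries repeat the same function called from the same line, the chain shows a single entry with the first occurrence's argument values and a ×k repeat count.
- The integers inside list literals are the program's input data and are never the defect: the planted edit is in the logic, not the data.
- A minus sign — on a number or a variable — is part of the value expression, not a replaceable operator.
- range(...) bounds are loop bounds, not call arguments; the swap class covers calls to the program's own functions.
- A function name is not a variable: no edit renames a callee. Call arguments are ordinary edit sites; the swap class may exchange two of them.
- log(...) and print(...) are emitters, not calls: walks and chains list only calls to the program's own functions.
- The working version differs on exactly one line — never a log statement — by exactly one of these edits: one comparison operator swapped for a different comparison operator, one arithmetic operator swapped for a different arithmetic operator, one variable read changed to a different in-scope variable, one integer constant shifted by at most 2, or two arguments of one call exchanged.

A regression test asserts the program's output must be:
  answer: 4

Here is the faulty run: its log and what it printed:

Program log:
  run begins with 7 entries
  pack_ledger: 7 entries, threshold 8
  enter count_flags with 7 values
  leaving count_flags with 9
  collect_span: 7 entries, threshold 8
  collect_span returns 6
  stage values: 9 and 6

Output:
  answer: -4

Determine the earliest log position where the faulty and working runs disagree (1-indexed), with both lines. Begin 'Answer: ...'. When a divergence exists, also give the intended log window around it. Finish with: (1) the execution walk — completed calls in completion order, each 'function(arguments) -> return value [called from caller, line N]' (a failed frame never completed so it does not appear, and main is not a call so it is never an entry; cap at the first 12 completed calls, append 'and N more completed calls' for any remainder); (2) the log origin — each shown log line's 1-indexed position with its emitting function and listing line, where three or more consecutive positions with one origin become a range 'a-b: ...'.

Answer: position 6 — shown 'collect_span returns 6', intended 'collect_span returns 1'.
Intended log window:
  4: leaving count_flags with 9
  5: collect_span: 7 entries, threshold 8
  6: collect_span returns 1
  7: stage values: 9 and 1
Execution walk:
  count_flags([5, 2, 6, 8, 9, 8, 8]) -> 9  [called from pack_ledger, line 30]
  collect_span([5, 2, 6, 8, 9, 8, 8], 8) -> 6  [called from pack_ledger, line 31]
  pack_ledger([5, 2, 6, 8, 9, 8, 8], 8) -> 1  [called from main, line 40]
Log origin:
  1: logged in main at line 39
  2: logged in pack_ledger at line 29
  3: logged in count_flags at line 2
  4: logged in count_flags at line 7
  5: logged in collect_span at line 11
  6: logged in collect_span at line 16
  7: logged in pack_ledger at line 32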